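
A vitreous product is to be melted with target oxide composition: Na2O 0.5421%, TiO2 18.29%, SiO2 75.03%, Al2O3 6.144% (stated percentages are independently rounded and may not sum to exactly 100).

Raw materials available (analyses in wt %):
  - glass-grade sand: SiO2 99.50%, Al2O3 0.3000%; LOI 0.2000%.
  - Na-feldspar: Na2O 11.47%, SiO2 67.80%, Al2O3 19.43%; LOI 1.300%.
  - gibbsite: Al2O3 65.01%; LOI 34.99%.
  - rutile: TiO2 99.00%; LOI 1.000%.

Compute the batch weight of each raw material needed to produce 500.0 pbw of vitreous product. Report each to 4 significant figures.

Batch per 500.0 pbw vitreous product:
  glass-grade sand: 360.9 pbw
  Na-feldspar: 23.63 pbw
  gibbsite: 38.53 pbw
  rutile: 92.37 pbw
Total batch = 515.4 pbw; LOI loss = 15.43 pbw; yield = 97.01%

Intermediates appear rounded to 4 significant digits when written out — every computation maintains full precision all the way through. Every reported figure receives exactly one rounding — the derived quantities (ignition loss, yield, net glass mass, totals, four oxide percentages) are rebuilt from the weighed amounts on 500.0 pbw of glass at exact precision, as set out in the question or the answer.
Target masses of each oxide per 500.0 pbw vitreous product:
  Na2O: 0.5421% × 500.0 = 2.710 pbw
  TiO2: 18.29% × 500.0 = 91.45 pbw
  SiO2: 75.03% × 500.0 = 375.2 pbw
  Al2O3: 6.144% × 500.0 = 30.72 pbw
Oxide-by-oxide audit given the weights on record, per the basis as stated (every target is met by its sum once rounding is allowed for):
  Na2O: 23.63·0.1147 = 2.710 pbw (target 2.710 pbw)
  TiO2: 92.37·0.9900 = 91.45 pbw (target 91.45 pbw)
  SiO2: 360.9·0.9950 + 23.63·0.6780 = 375.1 pbw (target 375.2 pbw)
  Al2O3: 360.9·0.003000 + 23.63·0.1943 + 38.53·0.6501 = 30.72 pbw (target 30.72 pbw)
Glass mass check: total charge less LOI = 500.0 pbw (summing oxide targets gives 500.0 pbw; stated basis 500.0 pbw — differing by rounding only).
Batch total: Σ batch = 515.4 pbw; LOI loss = Σ batch·LOI = 15.43 pbw; yield = glass ÷ total batch = 97.01%.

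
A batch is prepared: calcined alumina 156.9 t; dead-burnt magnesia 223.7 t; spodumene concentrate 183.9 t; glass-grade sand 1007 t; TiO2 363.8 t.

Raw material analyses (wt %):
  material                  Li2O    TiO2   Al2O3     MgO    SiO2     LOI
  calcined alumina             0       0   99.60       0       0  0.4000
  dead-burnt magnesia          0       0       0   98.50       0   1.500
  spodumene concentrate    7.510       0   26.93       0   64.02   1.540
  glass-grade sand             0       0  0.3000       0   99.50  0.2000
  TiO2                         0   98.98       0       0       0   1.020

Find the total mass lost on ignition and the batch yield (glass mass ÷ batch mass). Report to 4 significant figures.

Values along the way appear rounded off to 4 significant figures alongside each step. Every computation carries exact precision in every operation. Each reported number sees exactly one rounding. Derived quantities are computed starting from the weights on 1923 t of glass at full float precision (net glass mass, ignition loss, totals, the five compositions, the yield), precisely as stated by either problem or answer.
Ignition loss by material:
  calcined alumina: 156.9 × 0.004000 = 0.6276 t
  dead-burnt magnesia: 223.7 × 0.01500 = 3.355 t
  spodumene concentrate: 183.9 × 0.01540 = 2.832 t
  glass-grade sand: 1007 × 0.002000 = 2.014 t
  TiO2: 363.8 × 0.01020 = 3.711 t
Total LOI = 12.54 t
Glass = batch − LOI = 1935 − 12.54 = 1923 t

LOI loss = 12.54 t; glass = 1923 t; yield = 99.35%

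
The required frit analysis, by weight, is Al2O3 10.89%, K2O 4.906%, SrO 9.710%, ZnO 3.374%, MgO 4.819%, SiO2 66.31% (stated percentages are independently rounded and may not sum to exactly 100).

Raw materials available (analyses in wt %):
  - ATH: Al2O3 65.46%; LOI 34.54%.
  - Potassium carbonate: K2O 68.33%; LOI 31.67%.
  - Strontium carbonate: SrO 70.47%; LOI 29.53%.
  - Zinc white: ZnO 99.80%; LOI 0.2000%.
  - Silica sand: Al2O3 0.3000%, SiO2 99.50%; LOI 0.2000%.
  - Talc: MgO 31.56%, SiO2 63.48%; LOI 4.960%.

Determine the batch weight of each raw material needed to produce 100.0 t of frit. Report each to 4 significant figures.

In-progress results are shown, rounded to four significant figures, within the worked lines. All arithmetic holds full float precision from start to finish. Exactly one rounding lands on each reported figure — all derived quantities (totals, the six compositions, ignition loss, glass mass, the yield) are computed from the weighed amounts at 100.0 t of glass at full float precision as given in question or answer.
Per-oxide target masses for 100.0 t frit:
  Al2O3: 10.89% × 100.0 = 10.89 t
  K2O: 4.906% × 100.0 = 4.906 t
  SrO: 9.710% × 100.0 = 9.710 t
  ZnO: 3.374% × 100.0 = 3.374 t
  MgO: 4.819% × 100.0 = 4.819 t
  SiO2: 66.31% × 100.0 = 66.31 t
Sums-versus-targets review per the reported batch figures, under the basis named above (delivered sums recover each target inside rounding margins):
  Al2O3: 16.38·0.6546 + 56.90·0.003000 = 10.89 t (target 10.89 t)
  K2O: 7.180·0.6833 = 4.906 t (target 4.906 t)
  SrO: 13.78·0.7047 = 9.711 t (target 9.710 t)
  ZnO: 3.381·0.9980 = 3.374 t (target 3.374 t)
  MgO: 15.27·0.3156 = 4.819 t (target 4.819 t)
  SiO2: 56.90·0.9950 + 15.27·0.6348 = 66.31 t (target 66.31 t)
The glass-mass cross-check: total charge less LOI = 100.0 t (the targets, summed, come to 100.0 t; versus the stated basis of 100.0 t — any gap is answer rounding).
Total batch = Σ batch = 112.9 t; loss to ignition Σ batch·LOI = 12.88 t; as yield: glass ÷ batch → 88.59%.

Batch per 100.0 t frit:
  ATH: 16.38 t
  Potassium carbonate: 7.180 t
  Strontium carbonate: 13.78 t
  Zinc white: 3.381 t
  Silica sand: 56.90 t
  Talc: 15.27 t
Total batch = 112.9 t; LOI loss = 12.88 t; yield = 88.59%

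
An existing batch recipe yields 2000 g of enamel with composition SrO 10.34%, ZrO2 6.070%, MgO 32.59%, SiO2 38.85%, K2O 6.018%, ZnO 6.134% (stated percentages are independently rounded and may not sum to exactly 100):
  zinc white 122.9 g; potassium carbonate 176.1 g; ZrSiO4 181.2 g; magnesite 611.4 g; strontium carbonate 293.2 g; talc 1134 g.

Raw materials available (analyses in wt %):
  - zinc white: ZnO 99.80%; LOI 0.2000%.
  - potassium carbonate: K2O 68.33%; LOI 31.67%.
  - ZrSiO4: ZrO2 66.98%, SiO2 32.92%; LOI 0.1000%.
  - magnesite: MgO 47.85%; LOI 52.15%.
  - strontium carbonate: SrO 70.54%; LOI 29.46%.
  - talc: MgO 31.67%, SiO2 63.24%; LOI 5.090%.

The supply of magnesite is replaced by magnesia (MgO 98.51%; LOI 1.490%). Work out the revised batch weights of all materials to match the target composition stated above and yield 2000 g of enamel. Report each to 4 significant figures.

Rounding to 4 significant figures governs every working value as displayed — the whole derivation carries full precision from first step to last; each reported value includes exactly one rounding; all derived quantities are recomputed using the weight values per 2000 g of glass in full float precision (ignition loss, net glass mass, the totals, the yield, six oxide percentages), as written in question or answer.
Per-oxide target masses for 2000 g enamel:
  SrO: 10.34% × 2000 = 206.8 g
  ZrO2: 6.070% × 2000 = 121.4 g
  MgO: 32.59% × 2000 = 651.8 g
  SiO2: 38.85% × 2000 = 777.0 g
  K2O: 6.018% × 2000 = 120.4 g
  ZnO: 6.134% × 2000 = 122.7 g
Verifying the oxide balance given the weights on record, relative to the basis at hand (delivered sums recover each target within answer rounding):
  SrO: 293.2·0.7054 = 206.8 g (target 206.8 g)
  ZrO2: 181.2·0.6698 = 121.4 g (target 121.4 g)
  MgO: 297.0·0.9851 + 1134·0.3167 = 651.7 g (target 651.8 g)
  SiO2: 181.2·0.3292 + 1134·0.6324 = 776.8 g (target 777.0 g)
  K2O: 176.1·0.6833 = 120.3 g (target 120.4 g)
  ZnO: 122.9·0.9980 = 122.7 g (target 122.7 g)
The glass-mass cross-check: whole batch net of LOI = 2000 g (the Σ of target masses is 2000 g; with the basis standing at 2000 g — rounding explains the deltas).
Summing the batch: Σ batch = 2204 g; LOI removed, Σ of batch·LOI: 204.7 g; yield = glass ÷ total batch = 90.71%.

Revised batch per 2000 g enamel:
  zinc white: 122.9 g
  potassium carbonate: 176.1 g
  ZrSiO4: 181.2 g
  magnesia: 297.0 g
  strontium carbonate: 293.2 g
  talc: 1134 g
Total batch = 2204 g; LOI loss = 204.7 g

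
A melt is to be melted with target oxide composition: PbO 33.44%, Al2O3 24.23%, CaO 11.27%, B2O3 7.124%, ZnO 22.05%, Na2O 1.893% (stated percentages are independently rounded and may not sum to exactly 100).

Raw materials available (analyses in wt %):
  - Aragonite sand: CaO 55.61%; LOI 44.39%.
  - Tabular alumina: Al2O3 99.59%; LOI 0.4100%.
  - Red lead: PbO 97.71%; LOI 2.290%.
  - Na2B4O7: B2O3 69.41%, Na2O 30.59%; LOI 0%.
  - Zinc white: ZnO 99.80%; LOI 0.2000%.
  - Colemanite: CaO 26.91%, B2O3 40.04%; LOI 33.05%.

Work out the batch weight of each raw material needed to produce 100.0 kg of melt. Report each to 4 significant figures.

Batch per 100.0 kg melt:
  Aragonite sand: 16.85 kg
  Tabular alumina: 24.33 kg
  Red lead: 34.22 kg
  Na2B4O7: 6.188 kg
  Zinc white: 22.09 kg
  Colemanite: 7.065 kg
Total batch = 110.7 kg; LOI loss = 10.74 kg; yield = 90.30%

All internal work maintains full float precision throughout. Intermediates are printed, rounded to four significant digits, in the working; a single rounding finalizes each reported number. The derived quantities are recomputed from the weighed amounts per 100.0 kg of glass at full float precision (the totals, six oxide percentages, ignition loss, net glass mass, the yield) exactly as shown in the problem or the answer.
The oxide mass targets at 100.0 kg melt:
  PbO: 33.44% × 100.0 = 33.44 kg
  Al2O3: 24.23% × 100.0 = 24.23 kg
  CaO: 11.27% × 100.0 = 11.27 kg
  B2O3: 7.124% × 100.0 = 7.124 kg
  ZnO: 22.05% × 100.0 = 22.05 kg
  Na2O: 1.893% × 100.0 = 1.893 kg
Mass-balance tally per oxide applying the batch weights above, relative to the basis at hand (each sum matches its target mass up to rounding of the answer):
  PbO: 34.22·0.9771 = 33.44 kg (target 33.44 kg)
  Al2O3: 24.33·0.9959 = 24.23 kg (target 24.23 kg)
  CaO: 16.85·0.5561 + 7.065·0.2691 = 11.27 kg (target 11.27 kg)
  B2O3: 6.188·0.6941 + 7.065·0.4004 = 7.124 kg (target 7.124 kg)
  ZnO: 22.09·0.9980 = 22.05 kg (target 22.05 kg)
  Na2O: 6.188·0.3059 = 1.893 kg (target 1.893 kg)
Glass mass check: total charge less LOI = 100.0 kg (targets for the oxides total 100.0 kg; versus the stated basis of 100.0 kg — deltas are rounding alone).
Batch total: Σ batch = 110.7 kg; Σ batch·LOI gives LOI loss = 10.74 kg; glass ÷ batch gives a yield of 90.30%.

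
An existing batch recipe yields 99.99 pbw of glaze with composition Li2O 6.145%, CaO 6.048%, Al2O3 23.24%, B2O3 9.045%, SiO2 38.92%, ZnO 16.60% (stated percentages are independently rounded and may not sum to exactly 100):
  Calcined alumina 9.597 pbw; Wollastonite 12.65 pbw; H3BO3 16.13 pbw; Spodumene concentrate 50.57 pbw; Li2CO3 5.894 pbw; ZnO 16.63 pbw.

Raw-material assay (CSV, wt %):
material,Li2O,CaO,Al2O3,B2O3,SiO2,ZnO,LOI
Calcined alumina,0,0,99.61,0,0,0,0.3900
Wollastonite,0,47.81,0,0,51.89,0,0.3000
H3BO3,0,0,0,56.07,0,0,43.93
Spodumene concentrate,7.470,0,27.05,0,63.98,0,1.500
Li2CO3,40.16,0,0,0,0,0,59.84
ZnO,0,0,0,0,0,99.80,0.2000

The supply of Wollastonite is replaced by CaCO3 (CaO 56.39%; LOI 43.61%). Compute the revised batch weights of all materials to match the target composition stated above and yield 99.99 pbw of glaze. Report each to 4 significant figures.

The whole derivation holds full float precision at each step. Intermediates are printed, rounded to 4 significant digits, alongside each step; every reported figure is rounded exactly once. The derived quantities are rebuilt in exact precision (net glass mass, six oxide percentages, ignition loss, totals, the yield) from the batch weights at 99.99 pbw of glass exactly as printed in question or answer.
Oxide-by-oxide targets in 99.99 pbw glaze:
  Li2O: 6.145% × 99.99 = 6.144 pbw
  CaO: 6.048% × 99.99 = 6.047 pbw
  Al2O3: 23.24% × 99.99 = 23.24 pbw
  B2O3: 9.045% × 99.99 = 9.044 pbw
  SiO2: 38.92% × 99.99 = 38.92 pbw
  ZnO: 16.60% × 99.99 = 16.60 pbw
Balance tally, oxide-wise, per the reported batch figures, for the quoted basis mass (delivered sums recover each target inside rounding margins):
  Li2O: 60.83·0.07470 + 3.986·0.4016 = 6.145 pbw (target 6.144 pbw)
  CaO: 10.72·0.5639 = 6.045 pbw (target 6.047 pbw)
  Al2O3: 6.811·0.9961 + 60.83·0.2705 = 23.24 pbw (target 23.24 pbw)
  B2O3: 16.13·0.5607 = 9.044 pbw (target 9.044 pbw)
  SiO2: 60.83·0.6398 = 38.92 pbw (target 38.92 pbw)
  ZnO: 16.63·0.9980 = 16.60 pbw (target 16.60 pbw)
Glass-mass bookkeeping: Σ batch − LOI loss = 99.99 pbw (the targets, summed, come to 99.99 pbw; the stated basis being 99.99 pbw — deltas are rounding alone).
Total batch = Σ batch = 115.1 pbw; Σ batch·LOI gives LOI loss = 15.12 pbw; glass ÷ batch gives a yield of 86.87%.

Revised batch per 99.99 pbw glaze:
  Calcined alumina: 6.811 pbw
  CaCO3: 10.72 pbw
  H3BO3: 16.13 pbw
  Spodumene concentrate: 60.83 pbw
  Li2CO3: 3.986 pbw
  ZnO: 16.63 pbw
Total batch = 115.1 pbw; LOI loss = 15.12 pbw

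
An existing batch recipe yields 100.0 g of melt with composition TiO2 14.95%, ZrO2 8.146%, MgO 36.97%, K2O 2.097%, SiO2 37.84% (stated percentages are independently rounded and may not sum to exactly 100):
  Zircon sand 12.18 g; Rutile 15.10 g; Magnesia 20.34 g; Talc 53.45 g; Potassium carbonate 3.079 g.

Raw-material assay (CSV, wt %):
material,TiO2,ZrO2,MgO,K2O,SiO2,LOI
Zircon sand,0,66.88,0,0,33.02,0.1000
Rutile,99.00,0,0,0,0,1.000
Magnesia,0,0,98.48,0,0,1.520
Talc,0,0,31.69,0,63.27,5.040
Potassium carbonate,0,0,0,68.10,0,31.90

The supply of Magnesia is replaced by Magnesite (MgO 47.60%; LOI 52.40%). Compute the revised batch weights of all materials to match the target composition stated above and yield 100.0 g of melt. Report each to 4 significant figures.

Revised batch per 100.0 g melt:
  Zircon sand: 12.18 g
  Rutile: 15.10 g
  Magnesite: 42.08 g
  Talc: 53.45 g
  Potassium carbonate: 3.079 g
Total batch = 125.9 g; LOI loss = 25.89 g

Intermediates are printed rounded to four significant digits when written out — every computation holds exact precision at every stage. Exactly one rounding lands on every reported result — the derived quantities (totals, the five compositions, the yield, LOI, glass mass) are computed in full precision using the weight values on 100.0 g of glass, as set out in problem or answer.
Per-oxide target masses for 100.0 g melt:
  TiO2: 14.95% × 100.0 = 14.95 g
  ZrO2: 8.146% × 100.0 = 8.146 g
  MgO: 36.97% × 100.0 = 36.97 g
  K2O: 2.097% × 100.0 = 2.097 g
  SiO2: 37.84% × 100.0 = 37.84 g
Sums-versus-targets review on the weights just shown, per the basis as stated (summed amounts equal target values once rounding is allowed for):
  TiO2: 15.10·0.9900 = 14.95 g (target 14.95 g)
  ZrO2: 12.18·0.6688 = 8.146 g (target 8.146 g)
  MgO: 42.08·0.4760 + 53.45·0.3169 = 36.97 g (target 36.97 g)
  K2O: 3.079·0.6810 = 2.097 g (target 2.097 g)
  SiO2: 12.18·0.3302 + 53.45·0.6327 = 37.84 g (target 37.84 g)
Glass-mass closure: total batch − LOI = 100.0 g (the Σ of target masses is 100.0 g; versus the stated basis of 100.0 g — a pure rounding effect).
Summing the batch: Σ batch = 125.9 g; ignition loss, Σ(batch × LOI) = 25.89 g; yield = glass ÷ total batch = 79.43%.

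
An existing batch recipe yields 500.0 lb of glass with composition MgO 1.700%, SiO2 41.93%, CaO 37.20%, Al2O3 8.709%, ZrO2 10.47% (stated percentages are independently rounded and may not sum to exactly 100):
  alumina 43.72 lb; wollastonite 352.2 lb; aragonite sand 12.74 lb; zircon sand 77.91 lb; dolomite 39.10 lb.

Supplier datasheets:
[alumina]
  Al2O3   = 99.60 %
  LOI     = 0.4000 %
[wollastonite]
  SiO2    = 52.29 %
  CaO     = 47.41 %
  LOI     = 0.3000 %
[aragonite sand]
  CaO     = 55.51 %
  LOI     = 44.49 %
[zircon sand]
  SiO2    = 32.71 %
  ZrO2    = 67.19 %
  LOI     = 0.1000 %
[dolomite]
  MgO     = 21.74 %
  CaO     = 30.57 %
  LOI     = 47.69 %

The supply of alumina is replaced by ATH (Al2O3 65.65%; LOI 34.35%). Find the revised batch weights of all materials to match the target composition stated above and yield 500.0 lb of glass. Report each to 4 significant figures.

Revised batch per 500.0 lb glass:
  ATH: 66.33 lb
  wollastonite: 352.2 lb
  aragonite sand: 12.74 lb
  zircon sand: 77.91 lb
  dolomite: 39.10 lb
Total batch = 548.3 lb; LOI loss = 48.23 lb

Rounding to 4 significant digits applies to every intermediate as displayed — all arithmetic runs at full precision through the solve; every reported number takes a single rounding; the derived quantities, which include ignition loss, net glass mass, five oxide percentages, the yield, the totals, are re-derived in exact precision, exactly as shown in question or answer, using the weight values at 500.0 lb of glass.
Target masses of each oxide per 500.0 lb glass:
  MgO: 1.700% × 500.0 = 8.500 lb
  SiO2: 41.93% × 500.0 = 209.6 lb
  CaO: 37.20% × 500.0 = 186.0 lb
  Al2O3: 8.709% × 500.0 = 43.54 lb
  ZrO2: 10.47% × 500.0 = 52.35 lb
Checking each oxide sum from the weights as reported, against the basis in use (oxide sums agree with the targets up to rounding of the answer):
  MgO: 39.10·0.2174 = 8.500 lb (target 8.500 lb)
  SiO2: 352.2·0.5229 + 77.91·0.3271 = 209.6 lb (target 209.6 lb)
  CaO: 352.2·0.4741 + 12.74·0.5551 + 39.10·0.3057 = 186.0 lb (target 186.0 lb)
  Al2O3: 66.33·0.6565 = 43.55 lb (target 43.54 lb)
  ZrO2: 77.91·0.6719 = 52.35 lb (target 52.35 lb)
Glass-mass closure: the batch minus its LOI: 500.0 lb (summing oxide targets gives 500.0 lb; with the basis standing at 500.0 lb — deltas are rounding alone).
Summing the batch: Σ batch = 548.3 lb; LOI loss = Σ batch·LOI = 48.23 lb; glass ÷ batch gives a yield of 91.20%.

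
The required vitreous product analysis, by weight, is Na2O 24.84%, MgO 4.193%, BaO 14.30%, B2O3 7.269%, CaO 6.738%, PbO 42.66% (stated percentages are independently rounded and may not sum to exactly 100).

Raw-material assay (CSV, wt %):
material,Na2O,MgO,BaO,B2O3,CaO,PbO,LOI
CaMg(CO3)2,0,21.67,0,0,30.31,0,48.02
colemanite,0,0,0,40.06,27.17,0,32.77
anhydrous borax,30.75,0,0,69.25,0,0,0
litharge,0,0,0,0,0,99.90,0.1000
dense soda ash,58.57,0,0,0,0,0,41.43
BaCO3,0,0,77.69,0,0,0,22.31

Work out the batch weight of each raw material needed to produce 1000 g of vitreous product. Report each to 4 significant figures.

Batch per 1000 g vitreous product:
  CaMg(CO3)2: 193.5 g
  colemanite: 32.14 g
  anhydrous borax: 86.38 g
  litharge: 427.0 g
  dense soda ash: 378.8 g
  BaCO3: 184.1 g
Total batch = 1302 g; LOI loss = 301.9 g; yield = 76.81%

All internal work keeps exact precision from start to finish; working values are displayed, rounded to four significant digits, in the working; a single rounding produces every reported result. Derived quantities, which include ignition loss, yield, six oxide percentages, totals, net glass mass, are carried at full precision, precisely as stated by the problem or answer text, from the batch weights for 1000 g of glass.
Oxide-by-oxide targets in 1000 g vitreous product:
  Na2O: 24.84% × 1000 = 248.4 g
  MgO: 4.193% × 1000 = 41.93 g
  BaO: 14.30% × 1000 = 143.0 g
  B2O3: 7.269% × 1000 = 72.69 g
  CaO: 6.738% × 1000 = 67.38 g
  PbO: 42.66% × 1000 = 426.6 g
Checking each oxide sum using the reported weights, against the basis in use (target by target, the sums agree exact up to rounding of places):
  Na2O: 86.38·0.3075 + 378.8·0.5857 = 248.4 g (target 248.4 g)
  MgO: 193.5·0.2167 = 41.93 g (target 41.93 g)
  BaO: 184.1·0.7769 = 143.0 g (target 143.0 g)
  B2O3: 32.14·0.4006 + 86.38·0.6925 = 72.69 g (target 72.69 g)
  CaO: 193.5·0.3031 + 32.14·0.2717 = 67.38 g (target 67.38 g)
  PbO: 427.0·0.9990 = 426.6 g (target 426.6 g)
The glass-mass cross-check: net batch after ignition = 1000 g (the Σ of target masses is 1000 g; basis as stated: 1000 g — deltas are rounding alone).
Whole-batch sum: Σ batch = 1302 g; the LOI term Σ batch·LOI equals 301.9 g; as yield: glass ÷ batch → 76.81%.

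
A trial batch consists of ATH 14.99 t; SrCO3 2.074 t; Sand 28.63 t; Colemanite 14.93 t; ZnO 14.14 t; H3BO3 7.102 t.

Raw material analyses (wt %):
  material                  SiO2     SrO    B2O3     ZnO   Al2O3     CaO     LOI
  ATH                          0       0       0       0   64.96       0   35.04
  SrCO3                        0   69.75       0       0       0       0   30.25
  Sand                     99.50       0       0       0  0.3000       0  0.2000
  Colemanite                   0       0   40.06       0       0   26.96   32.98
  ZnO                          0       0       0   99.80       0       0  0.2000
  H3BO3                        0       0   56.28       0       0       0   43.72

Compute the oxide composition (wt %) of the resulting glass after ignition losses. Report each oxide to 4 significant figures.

Glass mass = 67.87 t (batch 81.87 − LOI 13.99).
Composition: SiO2 41.97%, SrO 2.131%, B2O3 14.70%, ZnO 20.79%, Al2O3 14.47%, CaO 5.930%

All arithmetic carries full precision through the solve; values along the way are displayed (rounded to 4 significant figures) between the steps — a single rounding produces each reported number; all derived quantities (net glass mass, the totals, six oxide percentages, ignition loss, the yield) are computed using the weight values on 67.87 t of glass at full float precision, as set out in the problem or the answer.
Oxide masses out of the charge:
  SiO2: 28.63·0.9950 = 28.49 t
  SrO: 2.074·0.6975 = 1.447 t
  B2O3: 14.93·0.4006 + 7.102·0.5628 = 9.978 t
  ZnO: 14.14·0.9980 = 14.11 t
  Al2O3: 14.99·0.6496 + 28.63·0.003000 = 9.823 t
  CaO: 14.93·0.2696 = 4.025 t
LOI: 14.99·0.3504 + 2.074·0.3025 + 28.63·0.002000 + 14.93·0.3298 + 14.14·0.002000 + 7.102·0.4372 = 13.99 t
batch − LOI leaves glass = 81.87 − 13.99 = 67.87 t (= Σ oxide masses)
each oxide over glass, ×100, is wt %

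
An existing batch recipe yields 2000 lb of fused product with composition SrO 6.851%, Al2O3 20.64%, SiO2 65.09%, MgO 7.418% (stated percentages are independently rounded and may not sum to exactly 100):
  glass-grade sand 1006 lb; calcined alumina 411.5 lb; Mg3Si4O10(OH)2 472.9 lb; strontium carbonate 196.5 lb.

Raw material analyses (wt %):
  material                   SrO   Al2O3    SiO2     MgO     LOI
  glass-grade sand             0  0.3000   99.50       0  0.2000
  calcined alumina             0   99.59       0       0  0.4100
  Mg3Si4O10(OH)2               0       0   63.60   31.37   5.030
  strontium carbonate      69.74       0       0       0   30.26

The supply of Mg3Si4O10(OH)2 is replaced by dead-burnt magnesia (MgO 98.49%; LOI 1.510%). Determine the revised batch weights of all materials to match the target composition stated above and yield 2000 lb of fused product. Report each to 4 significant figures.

All arithmetic keeps full precision throughout. Working values are shown rounded to 4 significant figures across the worked steps. Each reported value takes exactly one rounding. All derived quantities are rebuilt from the batch weights on 2000 lb of glass in full precision (totals, glass mass, the four compositions, LOI, the yield), exactly as printed in the question or the answer.
The oxide mass targets at 2000 lb fused product:
  SrO: 6.851% × 2000 = 137.0 lb
  Al2O3: 20.64% × 2000 = 412.8 lb
  SiO2: 65.09% × 2000 = 1302 lb
  MgO: 7.418% × 2000 = 148.4 lb
Checking each oxide sum from the weights as reported, relative to the basis at hand (sum by sum, the targets are met given rounding of the digits):
  SrO: 196.5·0.6974 = 137.0 lb (target 137.0 lb)
  Al2O3: 1308·0.003000 + 410.6·0.9959 = 412.8 lb (target 412.8 lb)
  SiO2: 1308·0.9950 = 1301 lb (target 1302 lb)
  MgO: 150.6·0.9849 = 148.3 lb (target 148.4 lb)
Glass-mass closure: batch total minus LOI = 2000 lb (summing oxide targets gives 2000 lb; the stated basis being 2000 lb — a pure rounding effect).
Summing the batch: Σ batch = 2066 lb; ignition loss, Σ(batch × LOI) = 66.03 lb; yield: glass divided by total = 96.80%.

Revised batch per 2000 lb fused product:
  glass-grade sand: 1308 lb
  calcined alumina: 410.6 lb
  dead-burnt magnesia: 150.6 lb
  strontium carbonate: 196.5 lb
Total batch = 2066 lb; LOI loss = 66.03 lb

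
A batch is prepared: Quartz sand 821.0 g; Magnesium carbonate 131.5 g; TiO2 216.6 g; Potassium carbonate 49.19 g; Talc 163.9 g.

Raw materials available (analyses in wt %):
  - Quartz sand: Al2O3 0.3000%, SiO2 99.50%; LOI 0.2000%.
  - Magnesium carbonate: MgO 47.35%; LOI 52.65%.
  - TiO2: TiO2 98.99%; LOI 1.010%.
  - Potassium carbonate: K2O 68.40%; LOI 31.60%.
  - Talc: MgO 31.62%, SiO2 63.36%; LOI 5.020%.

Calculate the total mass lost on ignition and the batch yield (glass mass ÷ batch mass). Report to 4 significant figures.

Intermediates are displayed rounded to four significant digits at each printed step. The whole derivation holds full float precision through the solve; every reported figure sees exactly one rounding — derived quantities (LOI, glass mass, five oxide percentages, the totals, the yield) are re-derived from the batch weights on 1285 g of glass at exact precision, exactly as printed in problem or answer.
Each material's LOI contribution:
  Quartz sand: 821.0 × 0.002000 = 1.642 g
  Magnesium carbonate: 131.5 × 0.5265 = 69.23 g
  TiO2: 216.6 × 0.01010 = 2.188 g
  Potassium carbonate: 49.19 × 0.3160 = 15.54 g
  Talc: 163.9 × 0.05020 = 8.228 g
Total LOI = 96.84 g
Glass = batch − LOI = 1382 − 96.84 = 1285 g

LOI loss = 96.84 g; glass = 1285 g; yield = 92.99%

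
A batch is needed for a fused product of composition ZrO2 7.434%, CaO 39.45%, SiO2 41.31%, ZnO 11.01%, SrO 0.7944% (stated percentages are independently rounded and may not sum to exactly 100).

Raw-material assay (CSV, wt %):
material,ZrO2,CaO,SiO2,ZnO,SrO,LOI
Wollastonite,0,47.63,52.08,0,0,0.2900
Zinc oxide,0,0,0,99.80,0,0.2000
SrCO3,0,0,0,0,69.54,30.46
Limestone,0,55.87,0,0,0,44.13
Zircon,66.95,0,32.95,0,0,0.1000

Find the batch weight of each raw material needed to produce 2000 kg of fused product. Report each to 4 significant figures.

Mid-chain values appear rounded off to 4 significant digits between the steps — every computation carries full precision through every step. Every reported figure includes exactly one rounding — all derived quantities are re-derived at full precision (the five compositions, yield, LOI, net glass mass, totals) from the batch weights per 2000 kg of glass, as set out in the problem or the answer.
The oxide mass targets at 2000 kg fused product:
  ZrO2: 7.434% × 2000 = 148.7 kg
  CaO: 39.45% × 2000 = 789.0 kg
  SiO2: 41.31% × 2000 = 826.2 kg
  ZnO: 11.01% × 2000 = 220.2 kg
  SrO: 0.7944% × 2000 = 15.89 kg
Oxide-by-oxide audit using the reported weights, under the basis named above (target by target, the sums agree modulo rounding of the values):
  ZrO2: 222.1·0.6695 = 148.7 kg (target 148.7 kg)
  CaO: 1446·0.4763 + 179.6·0.5587 = 789.1 kg (target 789.0 kg)
  SiO2: 1446·0.5208 + 222.1·0.3295 = 826.3 kg (target 826.2 kg)
  ZnO: 220.6·0.9980 = 220.2 kg (target 220.2 kg)
  SrO: 22.85·0.6954 = 15.89 kg (target 15.89 kg)
Mass balance on the glass: batch Σ − ignition loss = 2000 kg (oxide target masses add up to 2000 kg; with the basis standing at 2000 kg — differing by rounding only).
Batch total: Σ batch = 2091 kg; ignition loss, Σ(batch × LOI) = 91.07 kg; yield = glass ÷ total batch = 95.64%.

Batch per 2000 kg fused product:
  Wollastonite: 1446 kg
  Zinc oxide: 220.6 kg
  SrCO3: 22.85 kg
  Limestone: 179.6 kg
  Zircon: 222.1 kg
Total batch = 2091 kg; LOI loss = 91.07 kg; yield = 95.64%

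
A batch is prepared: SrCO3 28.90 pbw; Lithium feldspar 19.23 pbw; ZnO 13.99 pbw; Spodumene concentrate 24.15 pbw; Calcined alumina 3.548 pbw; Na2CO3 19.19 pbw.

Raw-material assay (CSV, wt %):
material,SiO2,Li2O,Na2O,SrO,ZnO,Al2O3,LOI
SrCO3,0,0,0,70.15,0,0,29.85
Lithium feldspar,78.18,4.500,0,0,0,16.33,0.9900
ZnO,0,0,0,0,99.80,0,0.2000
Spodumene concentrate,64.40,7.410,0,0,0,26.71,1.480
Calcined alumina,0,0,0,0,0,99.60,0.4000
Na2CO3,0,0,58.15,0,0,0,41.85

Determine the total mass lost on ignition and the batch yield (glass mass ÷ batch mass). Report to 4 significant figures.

Rounding to 4 significant figures applies to every intermediate as printed — the whole derivation runs at exact precision throughout. Exactly one rounding is applied to every reported figure — the derived quantities are carried in full precision (net glass mass, six oxide percentages, LOI, the totals, yield) from the batch weights at 91.76 pbw of glass as quoted within question or answer.
Each material's LOI contribution:
  SrCO3: 28.90 × 0.2985 = 8.627 pbw
  Lithium feldspar: 19.23 × 0.009900 = 0.1904 pbw
  ZnO: 13.99 × 0.002000 = 0.02798 pbw
  Spodumene concentrate: 24.15 × 0.01480 = 0.3574 pbw
  Calcined alumina: 3.548 × 0.004000 = 0.01419 pbw
  Na2CO3: 19.19 × 0.4185 = 8.031 pbw
Total LOI = 17.25 pbw
Glass = batch − LOI = 109.0 − 17.25 = 91.76 pbw

LOI loss = 17.25 pbw; glass = 91.76 pbw; yield = 84.18%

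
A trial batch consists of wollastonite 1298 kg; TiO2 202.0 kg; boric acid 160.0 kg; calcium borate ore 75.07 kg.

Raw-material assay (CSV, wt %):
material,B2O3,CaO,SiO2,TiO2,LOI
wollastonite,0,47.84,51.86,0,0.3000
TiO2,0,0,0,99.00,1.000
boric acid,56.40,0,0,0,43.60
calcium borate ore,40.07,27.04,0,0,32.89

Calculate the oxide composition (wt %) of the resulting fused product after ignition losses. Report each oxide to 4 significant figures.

Glass mass = 1635 kg (batch 1735 − LOI 100.4).
Composition: B2O3 7.360%, CaO 39.23%, SiO2 41.18%, TiO2 12.23%

The intermediate values are displayed, with 4-significant-digit rounding, when written out — the working math holds full precision at all times. Every reported value undergoes a single rounding. The derived quantities are computed at exact precision (the yield, net glass mass, LOI, four oxide percentages, totals) using the weight values per 1635 kg of glass, exactly as printed in either problem or answer.
Per-oxide mass from batch:
  B2O3: 160.0·0.5640 + 75.07·0.4007 = 120.3 kg
  CaO: 1298·0.4784 + 75.07·0.2704 = 641.3 kg
  SiO2: 1298·0.5186 = 673.1 kg
  TiO2: 202.0·0.9900 = 200.0 kg
LOI: 1298·0.003000 + 202.0·0.01000 + 160.0·0.4360 + 75.07·0.3289 = 100.4 kg
The glass mass, total less LOI, = 1735 − 100.4 = 1635 kg (consistent with Σ oxide mass)
percent share: oxide ÷ glass, ×100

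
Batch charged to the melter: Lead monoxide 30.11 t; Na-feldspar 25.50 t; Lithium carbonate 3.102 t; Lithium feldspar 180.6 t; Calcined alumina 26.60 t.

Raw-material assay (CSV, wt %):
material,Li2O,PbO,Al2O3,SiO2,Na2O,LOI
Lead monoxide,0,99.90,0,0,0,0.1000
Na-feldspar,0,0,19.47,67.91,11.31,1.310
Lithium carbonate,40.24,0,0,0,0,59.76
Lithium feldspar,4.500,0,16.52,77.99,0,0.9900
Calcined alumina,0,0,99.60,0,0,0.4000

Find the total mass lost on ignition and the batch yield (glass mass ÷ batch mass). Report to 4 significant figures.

LOI loss = 4.112 t; glass = 261.8 t; yield = 98.45%

All arithmetic carries full float precision from start to finish; mid-chain values appear, rounded to 4 significant digits, alongside each step — every reported figure is rounded exactly once. Derived quantities, which include LOI, glass mass, the five compositions, yield, the totals, are re-derived at full float precision, as quoted within the problem or the answer, from the weighed amounts on 261.8 t of glass.
Material-by-material LOI:
  Lead monoxide: 30.11 × 0.001000 = 0.03011 t
  Na-feldspar: 25.50 × 0.01310 = 0.3341 t
  Lithium carbonate: 3.102 × 0.5976 = 1.854 t
  Lithium feldspar: 180.6 × 0.009900 = 1.788 t
  Calcined alumina: 26.60 × 0.004000 = 0.1064 t
Total LOI = 4.112 t
Glass = batch − LOI = 265.9 − 4.112 = 261.8 t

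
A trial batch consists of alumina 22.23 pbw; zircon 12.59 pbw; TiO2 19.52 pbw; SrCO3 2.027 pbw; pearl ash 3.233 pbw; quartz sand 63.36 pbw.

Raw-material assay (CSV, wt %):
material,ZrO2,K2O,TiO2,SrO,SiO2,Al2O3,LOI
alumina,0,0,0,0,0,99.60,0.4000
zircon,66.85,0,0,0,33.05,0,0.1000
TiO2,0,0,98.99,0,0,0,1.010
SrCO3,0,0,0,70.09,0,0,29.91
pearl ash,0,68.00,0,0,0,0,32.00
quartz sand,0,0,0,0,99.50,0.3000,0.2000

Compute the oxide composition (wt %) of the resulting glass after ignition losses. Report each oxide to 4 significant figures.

Glass mass = 120.9 pbw (batch 123.0 − LOI 2.066).
Composition: ZrO2 6.962%, K2O 1.818%, TiO2 15.98%, SrO 1.175%, SiO2 55.59%, Al2O3 18.47%

Exact precision is carried in every operation; in-progress results are printed rounded off to 4 significant figures within the worked lines. Every reported value takes exactly one rounding; all derived quantities, including LOI, net glass mass, yield, the totals, the six compositions, are rebuilt starting from the weights at 120.9 pbw of glass at full float precision, as quoted within question or answer.
Per-oxide mass from batch:
  ZrO2: 12.59·0.6685 = 8.416 pbw
  K2O: 3.233·0.6800 = 2.198 pbw
  TiO2: 19.52·0.9899 = 19.32 pbw
  SrO: 2.027·0.7009 = 1.421 pbw
  SiO2: 12.59·0.3305 + 63.36·0.9950 = 67.20 pbw
  Al2O3: 22.23·0.9960 + 63.36·0.003000 = 22.33 pbw
LOI: 22.23·0.004000 + 12.59·0.001000 + 19.52·0.01010 + 2.027·0.2991 + 3.233·0.3200 + 63.36·0.002000 = 2.066 pbw
Glass = total batch minus LOI = 123.0 − 2.066 = 120.9 pbw (= the summed oxide contributions)
wt % = 100 × oxide mass / glass mass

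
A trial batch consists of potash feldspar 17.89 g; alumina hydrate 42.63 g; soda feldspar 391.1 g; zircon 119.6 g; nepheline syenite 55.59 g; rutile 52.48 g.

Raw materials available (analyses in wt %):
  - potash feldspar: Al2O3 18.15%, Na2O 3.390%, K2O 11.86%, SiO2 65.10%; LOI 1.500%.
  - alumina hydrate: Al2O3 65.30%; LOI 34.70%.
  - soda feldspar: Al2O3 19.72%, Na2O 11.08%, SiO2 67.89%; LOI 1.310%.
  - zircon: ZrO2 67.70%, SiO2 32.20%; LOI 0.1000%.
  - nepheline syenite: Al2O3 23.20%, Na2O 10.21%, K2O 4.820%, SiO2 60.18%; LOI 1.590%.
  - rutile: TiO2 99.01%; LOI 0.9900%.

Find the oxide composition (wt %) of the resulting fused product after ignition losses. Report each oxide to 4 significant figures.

Working values appear with 4-significant-figure rounding as written; each numeric step runs at full precision in all steps — each reported value sees exactly one rounding — the derived quantities are computed from the weighed amounts for 657.6 g of glass in exact precision (yield, net glass mass, LOI, the six compositions, totals) as written in the problem or the answer.
What the batch supplies per oxide:
  Al2O3: 17.89·0.1815 + 42.63·0.6530 + 391.1·0.1972 + 55.59·0.2320 = 121.1 g
  Na2O: 17.89·0.03390 + 391.1·0.1108 + 55.59·0.1021 = 49.62 g
  K2O: 17.89·0.1186 + 55.59·0.04820 = 4.801 g
  ZrO2: 119.6·0.6770 = 80.97 g
  SiO2: 17.89·0.6510 + 391.1·0.6789 + 119.6·0.3220 + 55.59·0.6018 = 349.1 g
  TiO2: 52.48·0.9901 = 51.96 g
LOI: 17.89·0.01500 + 42.63·0.3470 + 391.1·0.01310 + 119.6·0.001000 + 55.59·0.01590 + 52.48·0.009900 = 21.71 g
Resulting glass, batch − LOI: 679.3 − 21.71 = 657.6 g (the oxide masses sum to this)
percent share: oxide ÷ glass, ×100

Glass mass = 657.6 g (batch 679.3 − LOI 21.71).
Composition: Al2O3 18.42%, Na2O 7.545%, K2O 0.7301%, ZrO2 12.31%, SiO2 53.09%, TiO2 7.902%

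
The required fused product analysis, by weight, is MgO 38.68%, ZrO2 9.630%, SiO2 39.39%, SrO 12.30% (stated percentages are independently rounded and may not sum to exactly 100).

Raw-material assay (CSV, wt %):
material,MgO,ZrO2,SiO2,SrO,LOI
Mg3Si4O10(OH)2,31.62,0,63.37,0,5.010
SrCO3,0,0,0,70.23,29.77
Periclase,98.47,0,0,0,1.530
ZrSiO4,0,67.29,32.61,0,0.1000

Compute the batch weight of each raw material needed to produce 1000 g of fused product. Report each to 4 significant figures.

Working values are printed rounded to 4 significant digits on the page — the whole derivation maintains exact precision at all times; each reported value is rounded only once; the derived quantities are recomputed from the weighed amounts at 1000 g of glass in exact precision (the totals, ignition loss, the four compositions, the yield, glass mass) precisely as stated by the problem or the answer.
The oxide mass targets at 1000 g fused product:
  MgO: 38.68% × 1000 = 386.8 g
  ZrO2: 9.630% × 1000 = 96.30 g
  SiO2: 39.39% × 1000 = 393.9 g
  SrO: 12.30% × 1000 = 123.0 g
Checking each oxide sum using the reported weights, under the basis named above (every target is met by its sum modulo rounding of the values):
  MgO: 547.9·0.3162 + 216.9·0.9847 = 386.8 g (target 386.8 g)
  ZrO2: 143.1·0.6729 = 96.29 g (target 96.30 g)
  SiO2: 547.9·0.6337 + 143.1·0.3261 = 393.9 g (target 393.9 g)
  SrO: 175.1·0.7023 = 123.0 g (target 123.0 g)
Auditing the glass mass value: total charge less LOI = 1000 g (the targets, summed, come to 1000 g; against the stated basis, 1000 g — rounding explains the deltas).
Summing the batch: Σ batch = 1083 g; Σ batch·LOI gives LOI loss = 83.04 g; yield, glass over the total, = 92.33%.

Batch per 1000 g fused product:
  Mg3Si4O10(OH)2: 547.9 g
  SrCO3: 175.1 g
  Periclase: 216.9 g
  ZrSiO4: 143.1 g
Total batch = 1083 g; LOI loss = 83.04 g; yield = 92.33%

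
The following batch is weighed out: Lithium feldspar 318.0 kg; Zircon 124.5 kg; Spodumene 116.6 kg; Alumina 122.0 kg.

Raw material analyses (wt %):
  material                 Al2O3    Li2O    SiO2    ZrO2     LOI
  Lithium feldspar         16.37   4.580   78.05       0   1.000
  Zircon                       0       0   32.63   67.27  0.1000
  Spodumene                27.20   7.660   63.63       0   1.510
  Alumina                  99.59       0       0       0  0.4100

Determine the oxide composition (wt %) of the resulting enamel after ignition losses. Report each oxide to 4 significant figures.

Values along the way are printed, rounded to four significant digits, between the steps — all internal work carries full float precision from start to finish — each reported value includes exactly one rounding. Derived quantities, which include totals, ignition loss, the four compositions, yield, net glass mass, are rebuilt in full float precision, as they appear in question or answer, from the weighed amounts at 675.5 kg of glass.
Per-oxide mass from batch:
  Al2O3: 318.0·0.1637 + 116.6·0.2720 + 122.0·0.9959 = 205.3 kg
  Li2O: 318.0·0.04580 + 116.6·0.07660 = 23.50 kg
  SiO2: 318.0·0.7805 + 124.5·0.3263 + 116.6·0.6363 = 363.0 kg
  ZrO2: 124.5·0.6727 = 83.75 kg
LOI: 318.0·0.01000 + 124.5·0.001000 + 116.6·0.01510 + 122.0·0.004100 = 5.565 kg
Glass mass = batch − LOI = 681.1 − 5.565 = 675.5 kg (the oxide masses sum to this)
each oxide over glass, ×100, is wt %

Glass mass = 675.5 kg (batch 681.1 − LOI 5.565).
Composition: Al2O3 30.39%, Li2O 3.478%, SiO2 53.74%, ZrO2 12.40%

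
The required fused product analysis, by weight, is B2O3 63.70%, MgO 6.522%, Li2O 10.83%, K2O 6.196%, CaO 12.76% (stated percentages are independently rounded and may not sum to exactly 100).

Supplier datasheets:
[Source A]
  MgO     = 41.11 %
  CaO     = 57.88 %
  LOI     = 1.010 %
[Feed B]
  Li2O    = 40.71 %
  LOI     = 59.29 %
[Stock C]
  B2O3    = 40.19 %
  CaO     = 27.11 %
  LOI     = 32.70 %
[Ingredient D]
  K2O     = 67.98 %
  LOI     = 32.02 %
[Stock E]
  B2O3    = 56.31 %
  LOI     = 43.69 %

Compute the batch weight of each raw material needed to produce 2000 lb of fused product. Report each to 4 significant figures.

Mid-chain values are displayed, with 4-significant-figure rounding, as written. All arithmetic carries full float precision end to end; a single rounding finalizes each reported figure; all derived quantities, which include the yield, five oxide percentages, the totals, LOI, net glass mass, are re-derived at full precision, as given in the problem or answer text, from the batch weights at 2000 lb of glass.
Target oxide masses per 2000 lb fused product:
  B2O3: 63.70% × 2000 = 1274 lb
  MgO: 6.522% × 2000 = 130.4 lb
  Li2O: 10.83% × 2000 = 216.6 lb
  K2O: 6.196% × 2000 = 123.9 lb
  CaO: 12.76% × 2000 = 255.2 lb
Oxide-by-oxide audit using the reported weights, under the basis named above (delivered sums recover each target given rounding of the digits):
  B2O3: 263.9·0.4019 + 2074·0.5631 = 1274 lb (target 1274 lb)
  MgO: 317.3·0.4111 = 130.4 lb (target 130.4 lb)
  Li2O: 532.1·0.4071 = 216.6 lb (target 216.6 lb)
  K2O: 182.3·0.6798 = 123.9 lb (target 123.9 lb)
  CaO: 317.3·0.5788 + 263.9·0.2711 = 255.2 lb (target 255.2 lb)
Glass-mass bookkeeping: Σ batch − LOI loss = 2000 lb (targets for the oxides total 2000 lb; against the stated basis, 2000 lb — any gap is answer rounding).
Whole-batch sum: Σ batch = 3370 lb; Σ batch·LOI gives LOI loss = 1369 lb; yield: glass divided by total = 59.36%.

Batch per 2000 lb fused product:
  Source A: 317.3 lb
  Feed B: 532.1 lb
  Stock C: 263.9 lb
  Ingredient D: 182.3 lb
  Stock E: 2074 lb
Total batch = 3370 lb; LOI loss = 1369 lb; yield = 59.36%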